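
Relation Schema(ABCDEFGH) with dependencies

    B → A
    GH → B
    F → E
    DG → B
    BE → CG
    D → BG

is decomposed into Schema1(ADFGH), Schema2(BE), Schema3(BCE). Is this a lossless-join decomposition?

Chase test. Columns are ABCDEFGH; row i has aⱼ where attribute j ∈ Schemai, else bᵢⱼ.
Initial tableau (one row per fragment):
  row 1: a1 b12 b13 a4 b15 a6 a7 a8
  row 2: b21 a2 b23 b24 a5 b26 b27 b28
  row 3: b31 a2 a3 b34 a5 b36 b37 b38
Rows 2 and 3 agree on B; apply B→A and equate their A entries.
Rows 2 and 3 agree on BE; apply BE→CG and equate their CG entries.
No row becomes fully distinguished — the join is lossy.

No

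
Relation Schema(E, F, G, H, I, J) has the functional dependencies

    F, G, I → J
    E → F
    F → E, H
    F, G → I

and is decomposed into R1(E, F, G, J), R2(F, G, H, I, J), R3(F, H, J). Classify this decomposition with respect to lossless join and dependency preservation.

Lossless test (chase): Rows 1 and 2 agree on F; apply F→E, H and equate their E, H entries. Rows 1 and 3 agree on F; apply F→E, H and equate their E, H entries. Rows 1 and 2 agree on F, G; apply F, G→I and equate their I entries. Row 1 is now all distinguished symbols — the join is lossless.
Dependency preservation: F → E, H is not contained in any single fragment, but the restricted closure of its left-hand side across the fragments still reaches the right-hand side; the remaining FDs each lie inside some fragment. All dependencies are preserved.

lossless and dependency-preserving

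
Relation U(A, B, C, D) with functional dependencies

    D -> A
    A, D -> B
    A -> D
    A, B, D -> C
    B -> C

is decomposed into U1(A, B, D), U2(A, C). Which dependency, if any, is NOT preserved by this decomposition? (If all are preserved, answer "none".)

Check B → C: no single fragment contains all of {B, C}, and the restricted closure of {B} across the fragments never reaches {C}.
D → A is preserved.
A, D → B is preserved.
A → D is preserved.
A, B, D → C is preserved.

B -> C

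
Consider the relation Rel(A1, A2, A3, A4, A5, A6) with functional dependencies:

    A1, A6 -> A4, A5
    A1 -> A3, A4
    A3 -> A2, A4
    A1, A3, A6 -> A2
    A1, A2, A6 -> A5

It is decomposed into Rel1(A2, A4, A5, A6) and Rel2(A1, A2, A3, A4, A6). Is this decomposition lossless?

Common attributes: Rel1 ∩ Rel2 = {A2, A4, A6}.
No dependency enlarges {A2, A4, A6}, so (A2, A4, A6)⁺ = {A2, A4, A6}.
The closure contains neither all of Rel1 = {A2, A4, A5, A6} nor all of Rel2 = {A1, A2, A3, A4, A6}, so the common attributes are not a superkey of either fragment. The join is lossy.

No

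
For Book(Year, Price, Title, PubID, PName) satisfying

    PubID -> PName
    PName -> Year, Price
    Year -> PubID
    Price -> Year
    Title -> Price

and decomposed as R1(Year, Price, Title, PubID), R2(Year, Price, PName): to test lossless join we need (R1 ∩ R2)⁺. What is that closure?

Year, Price, PubID, PName

R1 ∩ R2 = {Year, Price}.
Year → PubID applies, adding PubID
PubID → PName applies, adding PName
Closure: {Year, Price, PubID, PName}.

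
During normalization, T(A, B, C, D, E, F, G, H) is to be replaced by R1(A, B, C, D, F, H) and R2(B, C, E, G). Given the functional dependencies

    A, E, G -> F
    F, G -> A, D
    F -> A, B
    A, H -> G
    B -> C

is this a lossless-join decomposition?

No

Common attributes: R1 ∩ R2 = {B, C}.
No dependency enlarges {B, C}, so (B, C)⁺ = {B, C}.
The closure contains neither all of R1 = {A, B, C, D, F, H} nor all of R2 = {B, C, E, G}, so the common attributes are not a superkey of either fragment. The join is lossy.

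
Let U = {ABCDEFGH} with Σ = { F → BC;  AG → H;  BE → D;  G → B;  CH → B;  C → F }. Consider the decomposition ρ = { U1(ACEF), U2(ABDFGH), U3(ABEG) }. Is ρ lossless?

No

Chase test. Columns are ABCDEFGH; row i has aⱼ where attribute j ∈ Ui, else bᵢⱼ.
Initial tableau (one row per fragment):
  row 1: a1 b12 a3 b14 a5 a6 b17 b18
  row 2: a1 a2 b23 a4 b25 a6 a7 a8
  row 3: a1 a2 b33 b34 a5 b36 a7 b38
Rows 1 and 2 agree on F; apply F→BC and equate their BC entries.
Rows 2 and 3 agree on AG; apply AG→H and equate their H entries.
Rows 1 and 3 agree on BE; apply BE→D and equate their D entries.
No row becomes fully distinguished — the join is lossy.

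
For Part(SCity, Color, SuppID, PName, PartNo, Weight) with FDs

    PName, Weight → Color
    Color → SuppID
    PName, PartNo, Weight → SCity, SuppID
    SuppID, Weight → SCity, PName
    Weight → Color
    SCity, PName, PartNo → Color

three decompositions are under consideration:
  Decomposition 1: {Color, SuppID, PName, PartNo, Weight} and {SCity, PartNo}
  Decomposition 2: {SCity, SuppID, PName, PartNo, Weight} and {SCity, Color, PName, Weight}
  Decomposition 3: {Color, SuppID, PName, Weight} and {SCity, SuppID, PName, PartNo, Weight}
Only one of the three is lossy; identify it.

Decomposition 1: common = {PartNo}, closure = {PartNo} → lossy.
Decomposition 2: common = {SCity, PName, Weight}, closure = {SCity, Color, SuppID, PName, Weight} → lossless.
Decomposition 3: common = {SuppID, PName, Weight}, closure = {SCity, Color, SuppID, PName, Weight} → lossless.

Decomposition 1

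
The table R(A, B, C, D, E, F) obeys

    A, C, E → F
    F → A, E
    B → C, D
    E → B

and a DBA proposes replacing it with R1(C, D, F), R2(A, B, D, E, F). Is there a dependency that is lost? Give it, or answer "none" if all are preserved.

Check B → C, D: no single fragment contains all of {B, C, D}, and the restricted closure of {B} across the fragments never reaches {C, D}.
A, C, E → F is preserved.
F → A, E is preserved.
E → B is preserved.

B → C, D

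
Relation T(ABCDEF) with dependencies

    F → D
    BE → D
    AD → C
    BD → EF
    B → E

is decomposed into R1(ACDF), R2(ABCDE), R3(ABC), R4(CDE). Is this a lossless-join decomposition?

No

Chase test. Columns are ABCDEF; row i has aⱼ where attribute j ∈ Ri, else bᵢⱼ.
Initial tableau (one row per fragment):
  row 1: a1 b12 a3 a4 b15 a6
  row 2: a1 a2 a3 a4 a5 b26
  row 3: a1 a2 a3 b34 b35 b36
  row 4: b41 b42 a3 a4 a5 b46
Rows 2 and 3 agree on B; apply B→E and equate their E entries.
Rows 2 and 3 agree on BE; apply BE→D and equate their D entries.
Rows 2 and 3 agree on BD; apply BD→EF and equate their EF entries.
No row becomes fully distinguished — the join is lossy.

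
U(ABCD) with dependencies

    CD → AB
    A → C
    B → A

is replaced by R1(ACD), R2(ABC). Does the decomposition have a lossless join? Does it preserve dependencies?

lossy and not dependency-preserving

Lossless test: (AC)⁺ = {AC}, which is a superkey of neither fragment — lossy.
Dependency preservation: the restricted closure of {CD} across the fragments never reaches {AB}, so CD → AB cannot be enforced without a join — not preserved.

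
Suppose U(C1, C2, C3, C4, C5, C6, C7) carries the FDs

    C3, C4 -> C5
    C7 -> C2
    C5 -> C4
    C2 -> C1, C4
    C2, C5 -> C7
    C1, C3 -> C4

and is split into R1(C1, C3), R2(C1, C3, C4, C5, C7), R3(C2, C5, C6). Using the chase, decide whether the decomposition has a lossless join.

No

Chase test. Columns are C1, C2, C3, C4, C5, C6, C7; row i has aⱼ where attribute j ∈ Ri, else bᵢⱼ.
Initial tableau (one row per fragment):
  row 1: a1 b12 a3 b14 b15 b16 b17
  row 2: a1 b22 a3 a4 a5 b26 a7
  row 3: b31 a2 b33 b34 a5 a6 b37
Rows 2 and 3 agree on C5; apply C5→C4 and equate their C4 entries.
Rows 1 and 2 agree on C1, C3; apply C1, C3→C4 and equate their C4 entries.
Rows 1 and 2 agree on C3, C4; apply C3, C4→C5 and equate their C5 entries.
No row becomes fully distinguished — the join is lossy.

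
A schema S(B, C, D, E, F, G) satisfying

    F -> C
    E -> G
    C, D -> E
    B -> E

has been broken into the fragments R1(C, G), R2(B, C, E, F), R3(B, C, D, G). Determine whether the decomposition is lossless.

No

Chase test. Columns are B, C, D, E, F, G; row i has aⱼ where attribute j ∈ Ri, else bᵢⱼ.
Initial tableau (one row per fragment):
  row 1: b11 a2 b13 b14 b15 a6
  row 2: a1 a2 b23 a4 a5 b26
  row 3: a1 a2 a3 b34 b35 a6
Rows 2 and 3 agree on B; apply B→E and equate their E entries.
Rows 2 and 3 agree on E; apply E→G and equate their G entries.
No row becomes fully distinguished — the join is lossy.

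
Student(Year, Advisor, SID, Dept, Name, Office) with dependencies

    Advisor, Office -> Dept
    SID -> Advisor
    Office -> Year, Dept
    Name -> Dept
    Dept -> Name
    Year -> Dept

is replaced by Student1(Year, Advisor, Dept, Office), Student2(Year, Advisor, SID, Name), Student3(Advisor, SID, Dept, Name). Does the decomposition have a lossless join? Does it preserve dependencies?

lossy but dependency-preserving

Lossless test (chase): Rows 2 and 3 agree on Name; apply Name→Dept and equate their Dept entries. Rows 1 and 2 agree on Dept; apply Dept→Name and equate their Name entries. No row becomes fully distinguished — the join is lossy.
Dependency preservation: every FD's attributes lie within a single fragment, so each can be enforced locally — preserved.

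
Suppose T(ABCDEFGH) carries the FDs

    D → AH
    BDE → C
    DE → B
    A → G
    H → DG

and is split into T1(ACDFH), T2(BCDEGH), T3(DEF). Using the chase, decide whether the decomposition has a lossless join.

Chase test. Columns are ABCDEFGH; row i has aⱼ where attribute j ∈ Ti, else bᵢⱼ.
Initial tableau (one row per fragment):
  row 1: a1 b12 a3 a4 b15 a6 b17 a8
  row 2: b21 a2 a3 a4 a5 b26 a7 a8
  row 3: b31 b32 b33 a4 a5 a6 b37 b38
Rows 1 and 2 agree on D; apply D→AH and equate their AH entries.
Rows 1 and 3 agree on D; apply D→AH and equate their AH entries.
Rows 2 and 3 agree on DE; apply DE→B and equate their B entries.
Rows 1 and 2 agree on A; apply A→G and equate their G entries.
Rows 1 and 3 agree on A; apply A→G and equate their G entries.
Rows 2 and 3 agree on BDE; apply BDE→C and equate their C entries.
Row 3 is now all distinguished symbols — the join is lossless.

Yes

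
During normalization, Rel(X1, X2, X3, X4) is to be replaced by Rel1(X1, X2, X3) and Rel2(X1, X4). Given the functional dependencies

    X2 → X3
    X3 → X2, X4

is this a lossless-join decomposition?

Common attributes: Rel1 ∩ Rel2 = {X1}.
No dependency enlarges {X1}, so (X1)⁺ = {X1}.
The closure contains neither all of Rel1 = {X1, X2, X3} nor all of Rel2 = {X1, X4}, so the common attributes are not a superkey of either fragment. The join is lossy.

No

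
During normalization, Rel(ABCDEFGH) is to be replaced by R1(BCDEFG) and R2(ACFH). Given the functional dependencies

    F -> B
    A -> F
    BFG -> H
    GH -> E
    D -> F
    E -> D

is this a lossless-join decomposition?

No

Common attributes: R1 ∩ R2 = {CF}.
Closure of {CF}: F → B applies, adding B. So (CF)⁺ = {BCF}.
The closure contains neither all of R1 = {BCDEFG} nor all of R2 = {ACFH}, so the common attributes are not a superkey of either fragment. The join is lossy.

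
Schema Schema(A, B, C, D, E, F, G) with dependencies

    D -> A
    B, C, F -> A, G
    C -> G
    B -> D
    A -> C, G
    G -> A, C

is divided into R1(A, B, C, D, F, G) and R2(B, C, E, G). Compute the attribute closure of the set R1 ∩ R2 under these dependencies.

A, B, C, D, G

R1 ∩ R2 = {B, C, G}.
B → D applies, adding D
G → A, C applies, adding A
Closure: {A, B, C, D, G}.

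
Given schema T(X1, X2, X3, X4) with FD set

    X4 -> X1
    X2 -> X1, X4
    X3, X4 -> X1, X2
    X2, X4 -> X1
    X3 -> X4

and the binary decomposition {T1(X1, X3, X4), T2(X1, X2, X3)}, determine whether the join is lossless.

Yes

Common attributes: T1 ∩ T2 = {X1, X3}.
Closure of {X1, X3}: X3 → X4 applies, adding X4; X3, X4 → X1, X2 applies, adding X2. So (X1, X3)⁺ = {X1, X2, X3, X4}.
This closure contains every attribute of T1, so T1 ∩ T2 → T1. The join is lossless.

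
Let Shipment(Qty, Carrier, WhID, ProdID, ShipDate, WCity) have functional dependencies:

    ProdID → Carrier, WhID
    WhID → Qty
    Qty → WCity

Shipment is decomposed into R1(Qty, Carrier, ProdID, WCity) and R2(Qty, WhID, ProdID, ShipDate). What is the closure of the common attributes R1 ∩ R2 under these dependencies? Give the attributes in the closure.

Qty, Carrier, WhID, ProdID, WCity

R1 ∩ R2 = {Qty, ProdID}.
ProdID → Carrier, WhID applies, adding Carrier, WhID
Qty → WCity applies, adding WCity
Closure: {Qty, Carrier, WhID, ProdID, WCity}.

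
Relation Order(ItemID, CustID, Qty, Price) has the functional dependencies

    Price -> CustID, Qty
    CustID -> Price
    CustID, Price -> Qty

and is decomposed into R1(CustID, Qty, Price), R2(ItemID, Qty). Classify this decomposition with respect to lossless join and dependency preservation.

Lossless test: (Qty)⁺ = {Qty}, which is a superkey of neither fragment — lossy.
Dependency preservation: every FD's attributes lie within a single fragment, so each can be enforced locally — preserved.

lossy but dependency-preserving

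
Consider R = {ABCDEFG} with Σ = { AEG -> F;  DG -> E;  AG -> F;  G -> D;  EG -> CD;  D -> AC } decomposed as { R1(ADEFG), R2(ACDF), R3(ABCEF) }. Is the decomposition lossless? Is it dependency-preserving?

lossy but dependency-preserving

Lossless test (chase): Rows 1 and 2 agree on D; apply D→AC and equate their AC entries. No row becomes fully distinguished — the join is lossy.
Dependency preservation: EG → CD is not contained in any single fragment, but the restricted closure of its left-hand side across the fragments still reaches the right-hand side; the remaining FDs each lie inside some fragment. All dependencies are preserved.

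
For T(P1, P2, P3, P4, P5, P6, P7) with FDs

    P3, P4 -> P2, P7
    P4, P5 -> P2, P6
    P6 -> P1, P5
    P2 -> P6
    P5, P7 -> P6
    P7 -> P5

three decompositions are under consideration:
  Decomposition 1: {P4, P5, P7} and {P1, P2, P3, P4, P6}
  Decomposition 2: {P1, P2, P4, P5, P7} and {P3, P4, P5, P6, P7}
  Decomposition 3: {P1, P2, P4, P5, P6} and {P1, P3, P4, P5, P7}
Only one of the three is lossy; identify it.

Decomposition 1: common = {P4}, closure = {P4} → lossy.
Decomposition 2: common = {P4, P5, P7}, closure = {P1, P2, P4, P5, P6, P7} → lossless.
Decomposition 3: common = {P1, P4, P5}, closure = {P1, P2, P4, P5, P6} → lossless.

Decomposition 1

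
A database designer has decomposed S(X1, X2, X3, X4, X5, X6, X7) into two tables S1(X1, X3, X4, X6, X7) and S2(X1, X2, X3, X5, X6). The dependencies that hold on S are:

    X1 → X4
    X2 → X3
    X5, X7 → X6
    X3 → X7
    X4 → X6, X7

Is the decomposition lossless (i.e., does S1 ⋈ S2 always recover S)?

Yes

Common attributes: S1 ∩ S2 = {X1, X3, X6}.
Closure of {X1, X3, X6}: X1 → X4 applies, adding X4; X3 → X7 applies, adding X7. So (X1, X3, X6)⁺ = {X1, X3, X4, X6, X7}.
This closure contains every attribute of S1, so S1 ∩ S2 → S1. The join is lossless.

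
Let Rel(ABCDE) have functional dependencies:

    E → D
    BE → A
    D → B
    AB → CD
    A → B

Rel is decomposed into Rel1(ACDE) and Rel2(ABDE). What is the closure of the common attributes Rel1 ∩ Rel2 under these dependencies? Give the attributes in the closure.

Rel1 ∩ Rel2 = {ADE}.
D → B applies, adding B
AB → CD applies, adding C
Closure: {ABCDE}.

ABCDE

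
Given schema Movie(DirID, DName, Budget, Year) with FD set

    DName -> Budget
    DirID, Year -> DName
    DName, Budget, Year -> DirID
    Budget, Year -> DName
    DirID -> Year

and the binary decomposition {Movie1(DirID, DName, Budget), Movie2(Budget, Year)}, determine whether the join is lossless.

Common attributes: Movie1 ∩ Movie2 = {Budget}.
No dependency enlarges {Budget}, so (Budget)⁺ = {Budget}.
The closure contains neither all of Movie1 = {DirID, DName, Budget} nor all of Movie2 = {Budget, Year}, so the common attributes are not a superkey of either fragment. The join is lossy.

No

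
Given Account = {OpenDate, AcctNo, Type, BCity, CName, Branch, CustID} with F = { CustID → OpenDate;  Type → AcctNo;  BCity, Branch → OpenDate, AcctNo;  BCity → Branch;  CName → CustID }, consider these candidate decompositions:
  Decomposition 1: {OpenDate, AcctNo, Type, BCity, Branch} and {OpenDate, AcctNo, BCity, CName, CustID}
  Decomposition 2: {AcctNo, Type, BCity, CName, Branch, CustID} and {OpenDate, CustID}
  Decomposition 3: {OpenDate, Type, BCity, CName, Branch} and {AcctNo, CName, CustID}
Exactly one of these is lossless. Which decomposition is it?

Decomposition 1: common = {OpenDate, AcctNo, BCity}, closure = {OpenDate, AcctNo, BCity, Branch} → lossy.
Decomposition 2: common = {CustID}, closure = {OpenDate, CustID} → lossless.
Decomposition 3: common = {CName}, closure = {OpenDate, CName, CustID} → lossy.

Decomposition 2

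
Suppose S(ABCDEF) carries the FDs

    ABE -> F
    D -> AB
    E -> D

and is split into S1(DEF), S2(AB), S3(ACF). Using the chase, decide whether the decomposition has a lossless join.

Chase test. Columns are ABCDEF; row i has aⱼ where attribute j ∈ Si, else bᵢⱼ.
Initial tableau (one row per fragment):
  row 1: b11 b12 b13 a4 a5 a6
  row 2: a1 a2 b23 b24 b25 b26
  row 3: a1 b32 a3 b34 b35 a6
No row becomes fully distinguished — the join is lossy.

No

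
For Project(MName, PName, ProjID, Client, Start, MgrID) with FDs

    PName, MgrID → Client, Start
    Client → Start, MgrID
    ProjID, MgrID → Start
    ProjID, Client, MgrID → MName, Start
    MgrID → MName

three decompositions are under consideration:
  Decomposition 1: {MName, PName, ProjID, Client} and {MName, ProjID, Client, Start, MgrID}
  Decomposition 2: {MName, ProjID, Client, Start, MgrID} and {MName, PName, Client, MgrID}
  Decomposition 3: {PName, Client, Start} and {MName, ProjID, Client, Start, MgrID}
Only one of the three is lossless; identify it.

Decomposition 1: common = {MName, ProjID, Client}, closure = {MName, ProjID, Client, Start, MgrID} → lossless.
Decomposition 2: common = {MName, Client, MgrID}, closure = {MName, Client, Start, MgrID} → lossy.
Decomposition 3: common = {Client, Start}, closure = {MName, Client, Start, MgrID} → lossy.

Decomposition 1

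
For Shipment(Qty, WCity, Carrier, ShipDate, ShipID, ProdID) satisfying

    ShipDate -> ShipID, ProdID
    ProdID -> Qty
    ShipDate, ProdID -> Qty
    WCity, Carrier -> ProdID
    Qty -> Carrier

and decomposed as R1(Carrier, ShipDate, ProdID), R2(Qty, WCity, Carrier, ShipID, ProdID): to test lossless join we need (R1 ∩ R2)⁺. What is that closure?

Qty, Carrier, ProdID

R1 ∩ R2 = {Carrier, ProdID}.
ProdID → Qty applies, adding Qty
Closure: {Qty, Carrier, ProdID}.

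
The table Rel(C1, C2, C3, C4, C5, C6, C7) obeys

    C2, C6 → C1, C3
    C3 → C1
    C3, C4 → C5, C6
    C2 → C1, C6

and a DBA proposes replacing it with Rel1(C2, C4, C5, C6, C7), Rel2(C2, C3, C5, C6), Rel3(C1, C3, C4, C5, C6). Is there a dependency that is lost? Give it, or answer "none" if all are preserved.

C2, C6 → C1, C3: restricted closure across fragments reaches C1, C3.
C3 → C1 lies within Rel3.
C3, C4 → C5, C6 lies within Rel3.
C2 → C1, C6: restricted closure across fragments reaches C1, C6.
Every dependency is enforceable on the fragments, so the decomposition is dependency-preserving.

none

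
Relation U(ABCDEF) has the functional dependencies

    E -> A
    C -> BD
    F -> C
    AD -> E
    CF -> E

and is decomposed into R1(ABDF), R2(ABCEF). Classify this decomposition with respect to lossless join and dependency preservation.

lossless but not dependency-preserving

Lossless test: (ABF)⁺ = {ABCDEF}, which contains all of one fragment — lossless.
Dependency preservation: the restricted closure of {C} across the fragments never reaches {BD}, so C → BD cannot be enforced without a join — not preserved.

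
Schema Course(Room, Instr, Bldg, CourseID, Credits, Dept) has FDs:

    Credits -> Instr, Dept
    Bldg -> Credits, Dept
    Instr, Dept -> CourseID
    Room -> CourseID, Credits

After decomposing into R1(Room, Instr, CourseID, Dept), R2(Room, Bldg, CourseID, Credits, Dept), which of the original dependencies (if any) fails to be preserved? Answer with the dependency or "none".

Credits -> Instr, Dept

Check Credits → Instr, Dept: no single fragment contains all of {Instr, Credits, Dept}, and the restricted closure of {Credits} across the fragments never reaches {Instr, Dept}.
Bldg → Credits, Dept is preserved.
Instr, Dept → CourseID is preserved.
Room → CourseID, Credits is preserved.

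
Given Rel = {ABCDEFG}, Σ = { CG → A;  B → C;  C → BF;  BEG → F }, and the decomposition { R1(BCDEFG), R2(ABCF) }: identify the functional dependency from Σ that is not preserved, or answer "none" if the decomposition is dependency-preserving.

CG → A

Check CG → A: no single fragment contains all of {ACG}, and the restricted closure of {CG} across the fragments never reaches {A}.
B → C is preserved.
C → BF is preserved.
BEG → F is preserved.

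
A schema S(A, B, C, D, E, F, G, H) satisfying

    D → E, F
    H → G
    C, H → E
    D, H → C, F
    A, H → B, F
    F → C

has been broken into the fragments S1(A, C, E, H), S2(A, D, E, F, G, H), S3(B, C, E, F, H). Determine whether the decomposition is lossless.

Chase test. Columns are A, B, C, D, E, F, G, H; row i has aⱼ where attribute j ∈ Si, else bᵢⱼ.
Initial tableau (one row per fragment):
  row 1: a1 b12 a3 b14 a5 b16 b17 a8
  row 2: a1 b22 b23 a4 a5 a6 a7 a8
  row 3: b31 a2 a3 b34 a5 a6 b37 a8
Rows 1 and 2 agree on H; apply H→G and equate their G entries.
Rows 1 and 3 agree on H; apply H→G and equate their G entries.
Rows 1 and 2 agree on A, H; apply A, H→B, F and equate their B, F entries.
Rows 1 and 2 agree on F; apply F→C and equate their C entries.
No row becomes fully distinguished — the join is lossy.

No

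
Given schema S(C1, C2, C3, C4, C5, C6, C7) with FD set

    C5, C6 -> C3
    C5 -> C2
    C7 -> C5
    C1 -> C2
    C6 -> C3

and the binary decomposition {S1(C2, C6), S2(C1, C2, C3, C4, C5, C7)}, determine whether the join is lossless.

Common attributes: S1 ∩ S2 = {C2}.
No dependency enlarges {C2}, so (C2)⁺ = {C2}.
The closure contains neither all of S1 = {C2, C6} nor all of S2 = {C1, C2, C3, C4, C5, C7}, so the common attributes are not a superkey of either fragment. The join is lossy.

No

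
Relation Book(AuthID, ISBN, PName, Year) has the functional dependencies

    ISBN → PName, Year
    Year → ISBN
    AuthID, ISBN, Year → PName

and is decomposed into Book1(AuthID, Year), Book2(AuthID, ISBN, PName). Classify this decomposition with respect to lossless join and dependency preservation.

Lossless test: (AuthID)⁺ = {AuthID}, which is a superkey of neither fragment — lossy.
Dependency preservation: the restricted closure of {ISBN} across the fragments never reaches {PName, Year}, so ISBN → PName, Year cannot be enforced without a join — not preserved.

lossy and not dependency-preserving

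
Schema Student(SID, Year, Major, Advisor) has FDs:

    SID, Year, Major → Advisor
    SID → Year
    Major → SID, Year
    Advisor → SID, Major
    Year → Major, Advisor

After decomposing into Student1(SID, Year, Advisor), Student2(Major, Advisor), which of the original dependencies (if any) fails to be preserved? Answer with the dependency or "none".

SID, Year, Major → Advisor: restricted closure across fragments reaches Advisor.
SID → Year lies within Student1.
Major → SID, Year: restricted closure across fragments reaches SID, Year.
Advisor → SID, Major: restricted closure across fragments reaches SID, Major.
Year → Major, Advisor: restricted closure across fragments reaches Major, Advisor.
Every dependency is enforceable on the fragments, so the decomposition is dependency-preserving.

none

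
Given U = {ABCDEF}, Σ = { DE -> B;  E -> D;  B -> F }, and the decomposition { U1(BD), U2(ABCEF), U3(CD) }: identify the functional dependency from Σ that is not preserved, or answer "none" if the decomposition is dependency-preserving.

E -> D

Check E → D: no single fragment contains all of {DE}, and the restricted closure of {E} across the fragments never reaches {D}.
DE → B is preserved.
B → F is preserved.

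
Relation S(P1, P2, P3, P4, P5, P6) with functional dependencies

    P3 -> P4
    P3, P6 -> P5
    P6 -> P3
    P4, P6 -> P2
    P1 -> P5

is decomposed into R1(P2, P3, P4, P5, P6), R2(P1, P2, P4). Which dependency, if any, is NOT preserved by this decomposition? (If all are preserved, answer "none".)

Check P1 → P5: no single fragment contains all of {P1, P5}, and the restricted closure of {P1} across the fragments never reaches {P5}.
P3 → P4 is preserved.
P3, P6 → P5 is preserved.
P6 → P3 is preserved.
P4, P6 → P2 is preserved.

P1 -> P5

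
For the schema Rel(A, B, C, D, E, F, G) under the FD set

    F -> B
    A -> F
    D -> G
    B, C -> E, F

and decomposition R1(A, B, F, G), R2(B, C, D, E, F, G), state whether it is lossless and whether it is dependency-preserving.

Lossless test: (B, F, G)⁺ = {B, F, G}, which is a superkey of neither fragment — lossy.
Dependency preservation: every FD's attributes lie within a single fragment, so each can be enforced locally — preserved.

lossy but dependency-preserving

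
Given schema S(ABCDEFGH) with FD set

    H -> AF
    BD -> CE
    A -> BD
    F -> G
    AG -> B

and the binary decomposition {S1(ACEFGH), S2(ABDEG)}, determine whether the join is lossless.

Common attributes: S1 ∩ S2 = {AEG}.
Closure of {AEG}: A → BD applies, adding BD; BD → CE applies, adding C. So (AEG)⁺ = {ABCDEG}.
This closure contains every attribute of S2, so S1 ∩ S2 → S2. The join is lossless.

Yes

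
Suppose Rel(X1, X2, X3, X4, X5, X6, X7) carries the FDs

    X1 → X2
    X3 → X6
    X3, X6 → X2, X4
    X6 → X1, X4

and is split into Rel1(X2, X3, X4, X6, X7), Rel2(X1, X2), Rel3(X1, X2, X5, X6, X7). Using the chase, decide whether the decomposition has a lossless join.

No

Chase test. Columns are X1, X2, X3, X4, X5, X6, X7; row i has aⱼ where attribute j ∈ Reli, else bᵢⱼ.
Initial tableau (one row per fragment):
  row 1: b11 a2 a3 a4 b15 a6 a7
  row 2: a1 a2 b23 b24 b25 b26 b27
  row 3: a1 a2 b33 b34 a5 a6 a7
Rows 1 and 3 agree on X6; apply X6→X1, X4 and equate their X1, X4 entries.
No row becomes fully distinguished — the join is lossy.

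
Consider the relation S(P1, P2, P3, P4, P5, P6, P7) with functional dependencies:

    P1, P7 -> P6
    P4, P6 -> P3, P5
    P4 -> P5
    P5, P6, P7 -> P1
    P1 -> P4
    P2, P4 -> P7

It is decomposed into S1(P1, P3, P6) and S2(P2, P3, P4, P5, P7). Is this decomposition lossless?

No

Common attributes: S1 ∩ S2 = {P3}.
No dependency enlarges {P3}, so (P3)⁺ = {P3}.
The closure contains neither all of S1 = {P1, P3, P6} nor all of S2 = {P2, P3, P4, P5, P7}, so the common attributes are not a superkey of either fragment. The join is lossy.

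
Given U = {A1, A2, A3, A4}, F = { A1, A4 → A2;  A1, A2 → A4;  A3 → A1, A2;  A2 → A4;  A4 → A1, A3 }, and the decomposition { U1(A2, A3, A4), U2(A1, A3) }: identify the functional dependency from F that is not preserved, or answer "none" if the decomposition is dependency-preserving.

A1, A4 → A2: restricted closure across fragments reaches A2.
A1, A2 → A4: restricted closure across fragments reaches A4.
A3 → A1, A2: restricted closure across fragments reaches A1, A2.
A2 → A4 lies within U1.
A4 → A1, A3: restricted closure across fragments reaches A1, A3.
Every dependency is enforceable on the fragments, so the decomposition is dependency-preserving.

none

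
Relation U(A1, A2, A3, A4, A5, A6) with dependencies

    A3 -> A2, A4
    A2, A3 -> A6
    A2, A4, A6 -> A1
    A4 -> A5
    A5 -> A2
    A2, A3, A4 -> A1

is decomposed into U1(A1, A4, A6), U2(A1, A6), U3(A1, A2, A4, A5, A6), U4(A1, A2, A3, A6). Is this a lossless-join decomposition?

No

Chase test. Columns are A1, A2, A3, A4, A5, A6; row i has aⱼ where attribute j ∈ Ui, else bᵢⱼ.
Initial tableau (one row per fragment):
  row 1: a1 b12 b13 a4 b15 a6
  row 2: a1 b22 b23 b24 b25 a6
  row 3: a1 a2 b33 a4 a5 a6
  row 4: a1 a2 a3 b44 b45 a6
Rows 1 and 3 agree on A4; apply A4→A5 and equate their A5 entries.
Rows 1 and 3 agree on A5; apply A5→A2 and equate their A2 entries.
No row becomes fully distinguished — the join is lossy.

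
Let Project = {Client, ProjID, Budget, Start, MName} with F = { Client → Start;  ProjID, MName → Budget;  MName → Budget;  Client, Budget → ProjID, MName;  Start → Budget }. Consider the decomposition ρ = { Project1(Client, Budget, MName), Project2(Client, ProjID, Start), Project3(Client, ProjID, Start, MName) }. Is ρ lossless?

Chase test. Columns are Client, ProjID, Budget, Start, MName; row i has aⱼ where attribute j ∈ Projecti, else bᵢⱼ.
Initial tableau (one row per fragment):
  row 1: a1 b12 a3 b14 a5
  row 2: a1 a2 b23 a4 b25
  row 3: a1 a2 b33 a4 a5
Rows 1 and 2 agree on Client; apply Client→Start and equate their Start entries.
Rows 1 and 3 agree on MName; apply MName→Budget and equate their Budget entries.
Rows 1 and 3 agree on Client, Budget; apply Client, Budget→ProjID, MName and equate their ProjID, MName entries.
Rows 1 and 2 agree on Start; apply Start→Budget and equate their Budget entries.
Rows 1 and 2 agree on Client, Budget; apply Client, Budget→ProjID, MName and equate their ProjID, MName entries.
Row 1 is now all distinguished symbols — the join is lossless.

Yes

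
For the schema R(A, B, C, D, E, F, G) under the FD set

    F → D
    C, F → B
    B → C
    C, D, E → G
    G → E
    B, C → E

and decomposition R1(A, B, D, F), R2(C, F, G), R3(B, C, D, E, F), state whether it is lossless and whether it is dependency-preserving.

lossless but not dependency-preserving

Lossless test (chase): Rows 1 and 2 agree on F; apply F→D and equate their D entries. Rows 2 and 3 agree on C, F; apply C, F→B and equate their B entries. Rows 1 and 2 agree on B; apply B→C and equate their C entries. Rows 1 and 2 agree on B, C; apply B, C→E and equate their E entries. Rows 1 and 3 agree on B, C; apply B, C→E and equate their E entries. Rows 1 and 2 agree on C, D, E; apply C, D, E→G and equate their G entries. Rows 1 and 3 agree on C, D, E; apply C, D, E→G and equate their G entries. Row 1 is now all distinguished symbols — the join is lossless.
Dependency preservation: the restricted closure of {C, D, E} across the fragments never reaches {G}, so C, D, E → G cannot be enforced without a join — not preserved.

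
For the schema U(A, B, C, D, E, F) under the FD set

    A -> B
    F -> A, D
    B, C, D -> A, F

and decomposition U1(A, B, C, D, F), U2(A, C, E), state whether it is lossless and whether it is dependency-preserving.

lossy but dependency-preserving

Lossless test: (A, C)⁺ = {A, B, C}, which is a superkey of neither fragment — lossy.
Dependency preservation: every FD's attributes lie within a single fragment, so each can be enforced locally — preserved.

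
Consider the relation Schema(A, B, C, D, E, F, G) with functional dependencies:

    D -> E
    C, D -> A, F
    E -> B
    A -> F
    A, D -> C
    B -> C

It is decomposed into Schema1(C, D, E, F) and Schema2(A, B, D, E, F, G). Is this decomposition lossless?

Common attributes: Schema1 ∩ Schema2 = {D, E, F}.
Closure of {D, E, F}: E → B applies, adding B; B → C applies, adding C; C, D → A, F applies, adding A. So (D, E, F)⁺ = {A, B, C, D, E, F}.
This closure contains every attribute of Schema1, so Schema1 ∩ Schema2 → Schema1. The join is lossless.

Yes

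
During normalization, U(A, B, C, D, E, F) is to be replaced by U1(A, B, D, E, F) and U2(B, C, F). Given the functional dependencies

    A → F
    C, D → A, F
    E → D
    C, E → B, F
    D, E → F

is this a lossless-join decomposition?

No

Common attributes: U1 ∩ U2 = {B, F}.
No dependency enlarges {B, F}, so (B, F)⁺ = {B, F}.
The closure contains neither all of U1 = {A, B, D, E, F} nor all of U2 = {B, C, F}, so the common attributes are not a superkey of either fragment. The join is lossy.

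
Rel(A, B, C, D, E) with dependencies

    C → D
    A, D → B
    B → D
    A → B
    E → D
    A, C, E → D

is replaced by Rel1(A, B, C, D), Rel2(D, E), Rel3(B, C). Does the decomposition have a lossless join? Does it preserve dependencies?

lossy but dependency-preserving

Lossless test (chase): Rows 1 and 3 agree on C; apply C→D and equate their D entries. No row becomes fully distinguished — the join is lossy.
Dependency preservation: A, C, E → D is not contained in any single fragment, but the restricted closure of its left-hand side across the fragments still reaches the right-hand side; the remaining FDs each lie inside some fragment. All dependencies are preserved.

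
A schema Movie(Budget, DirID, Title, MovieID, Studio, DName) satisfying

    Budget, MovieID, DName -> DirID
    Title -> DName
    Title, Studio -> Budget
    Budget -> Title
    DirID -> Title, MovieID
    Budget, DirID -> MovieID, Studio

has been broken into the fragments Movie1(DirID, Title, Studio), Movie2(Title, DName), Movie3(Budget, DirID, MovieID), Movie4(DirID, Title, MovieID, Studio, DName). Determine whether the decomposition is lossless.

No

Chase test. Columns are Budget, DirID, Title, MovieID, Studio, DName; row i has aⱼ where attribute j ∈ Moviei, else bᵢⱼ.
Initial tableau (one row per fragment):
  row 1: b11 a2 a3 b14 a5 b16
  row 2: b21 b22 a3 b24 b25 a6
  row 3: a1 a2 b33 a4 b35 b36
  row 4: b41 a2 a3 a4 a5 a6
Rows 1 and 2 agree on Title; apply Title→DName and equate their DName entries.
Rows 1 and 4 agree on Title, Studio; apply Title, Studio→Budget and equate their Budget entries.
Rows 1 and 3 agree on DirID; apply DirID→Title, MovieID and equate their Title, MovieID entries.
Rows 1 and 3 agree on Title; apply Title→DName and equate their DName entries.
No row becomes fully distinguished — the join is lossy.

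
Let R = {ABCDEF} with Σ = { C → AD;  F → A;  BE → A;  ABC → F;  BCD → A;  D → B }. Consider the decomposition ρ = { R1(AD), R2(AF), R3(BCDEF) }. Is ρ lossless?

Yes

Chase test. Columns are ABCDEF; row i has aⱼ where attribute j ∈ Ri, else bᵢⱼ.
Initial tableau (one row per fragment):
  row 1: a1 b12 b13 a4 b15 b16
  row 2: a1 b22 b23 b24 b25 a6
  row 3: b31 a2 a3 a4 a5 a6
Rows 2 and 3 agree on F; apply F→A and equate their A entries.
Rows 1 and 3 agree on D; apply D→B and equate their B entries.
Row 3 is now all distinguished symbols — the join is lossless.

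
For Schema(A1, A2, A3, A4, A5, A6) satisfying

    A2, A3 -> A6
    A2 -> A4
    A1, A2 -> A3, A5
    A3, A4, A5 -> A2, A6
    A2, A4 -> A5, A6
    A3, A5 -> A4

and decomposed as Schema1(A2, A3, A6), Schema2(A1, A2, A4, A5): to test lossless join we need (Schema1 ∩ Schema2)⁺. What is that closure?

A2, A4, A5, A6

Schema1 ∩ Schema2 = {A2}.
A2 → A4 applies, adding A4
A2, A4 → A5, A6 applies, adding A5, A6
Closure: {A2, A4, A5, A6}.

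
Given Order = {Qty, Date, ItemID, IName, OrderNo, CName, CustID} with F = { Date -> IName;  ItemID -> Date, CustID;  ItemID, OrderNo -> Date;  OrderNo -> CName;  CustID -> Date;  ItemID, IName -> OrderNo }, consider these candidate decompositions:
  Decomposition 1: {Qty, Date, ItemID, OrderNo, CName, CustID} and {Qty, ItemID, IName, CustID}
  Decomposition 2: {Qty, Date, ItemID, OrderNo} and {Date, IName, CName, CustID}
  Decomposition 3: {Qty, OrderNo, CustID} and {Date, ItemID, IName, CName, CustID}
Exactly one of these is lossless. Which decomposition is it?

Decomposition 1

Decomposition 1: common = {Qty, ItemID, CustID}, closure = {Qty, Date, ItemID, IName, OrderNo, CName, CustID} → lossless.
Decomposition 2: common = {Date}, closure = {Date, IName} → lossy.
Decomposition 3: common = {CustID}, closure = {Date, IName, CustID} → lossy.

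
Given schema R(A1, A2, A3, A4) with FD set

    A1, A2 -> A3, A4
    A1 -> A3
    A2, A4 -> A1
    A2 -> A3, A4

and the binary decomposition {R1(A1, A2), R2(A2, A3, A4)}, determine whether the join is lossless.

Yes

Common attributes: R1 ∩ R2 = {A2}.
Closure of {A2}: A2 → A3, A4 applies, adding A3, A4; A2, A4 → A1 applies, adding A1. So (A2)⁺ = {A1, A2, A3, A4}.
This closure contains every attribute of R1, so R1 ∩ R2 → R1. The join is lossless.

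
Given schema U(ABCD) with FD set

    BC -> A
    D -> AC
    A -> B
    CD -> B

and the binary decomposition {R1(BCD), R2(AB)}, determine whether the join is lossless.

No

Common attributes: R1 ∩ R2 = {B}.
No dependency enlarges {B}, so (B)⁺ = {B}.
The closure contains neither all of R1 = {BCD} nor all of R2 = {AB}, so the common attributes are not a superkey of either fragment. The join is lossy.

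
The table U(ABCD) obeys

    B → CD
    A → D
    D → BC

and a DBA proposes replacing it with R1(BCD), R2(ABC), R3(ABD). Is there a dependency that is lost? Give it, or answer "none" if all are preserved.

B → CD lies within R1.
A → D lies within R3.
D → BC lies within R1.
Every dependency is enforceable on the fragments, so the decomposition is dependency-preserving.

none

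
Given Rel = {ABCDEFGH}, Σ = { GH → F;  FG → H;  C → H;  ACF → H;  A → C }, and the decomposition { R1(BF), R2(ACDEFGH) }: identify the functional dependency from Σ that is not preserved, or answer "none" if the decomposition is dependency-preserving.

GH → F lies within R2.
FG → H lies within R2.
C → H lies within R2.
ACF → H lies within R2.
A → C lies within R2.
Every dependency is enforceable on the fragments, so the decomposition is dependency-preserving.

none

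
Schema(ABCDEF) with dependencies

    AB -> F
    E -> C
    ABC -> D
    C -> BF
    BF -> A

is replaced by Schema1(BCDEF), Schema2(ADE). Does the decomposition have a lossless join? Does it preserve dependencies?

lossless but not dependency-preserving

Lossless test: (DE)⁺ = {ABCDEF}, which contains all of one fragment — lossless.
Dependency preservation: the restricted closure of {AB} across the fragments never reaches {F}, so AB → F cannot be enforced without a join — not preserved.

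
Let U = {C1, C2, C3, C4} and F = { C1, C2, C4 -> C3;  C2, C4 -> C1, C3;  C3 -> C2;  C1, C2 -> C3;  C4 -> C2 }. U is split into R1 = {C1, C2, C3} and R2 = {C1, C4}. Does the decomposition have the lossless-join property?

No

Common attributes: R1 ∩ R2 = {C1}.
No dependency enlarges {C1}, so (C1)⁺ = {C1}.
The closure contains neither all of R1 = {C1, C2, C3} nor all of R2 = {C1, C4}, so the common attributes are not a superkey of either fragment. The join is lossy.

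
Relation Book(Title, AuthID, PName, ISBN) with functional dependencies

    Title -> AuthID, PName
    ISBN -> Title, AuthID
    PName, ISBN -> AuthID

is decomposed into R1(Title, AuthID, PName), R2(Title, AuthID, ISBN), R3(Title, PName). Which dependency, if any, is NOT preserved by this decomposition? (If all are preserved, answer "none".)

Title → AuthID, PName lies within R1.
ISBN → Title, AuthID lies within R2.
PName, ISBN → AuthID: restricted closure across fragments reaches AuthID.
Every dependency is enforceable on the fragments, so the decomposition is dependency-preserving.

none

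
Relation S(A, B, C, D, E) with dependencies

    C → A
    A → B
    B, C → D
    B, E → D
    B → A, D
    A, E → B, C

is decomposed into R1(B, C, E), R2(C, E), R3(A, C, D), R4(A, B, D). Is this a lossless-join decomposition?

Chase test. Columns are A, B, C, D, E; row i has aⱼ where attribute j ∈ Ri, else bᵢⱼ.
Initial tableau (one row per fragment):
  row 1: b11 a2 a3 b14 a5
  row 2: b21 b22 a3 b24 a5
  row 3: a1 b32 a3 a4 b35
  row 4: a1 a2 b43 a4 b45
Rows 1 and 2 agree on C; apply C→A and equate their A entries.
Rows 1 and 3 agree on C; apply C→A and equate their A entries.
Rows 1 and 2 agree on A; apply A→B and equate their B entries.
Rows 1 and 3 agree on A; apply A→B and equate their B entries.
Rows 1 and 2 agree on B, C; apply B, C→D and equate their D entries.
Rows 1 and 3 agree on B, C; apply B, C→D and equate their D entries.
Row 1 is now all distinguished symbols — the join is lossless.

Yes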